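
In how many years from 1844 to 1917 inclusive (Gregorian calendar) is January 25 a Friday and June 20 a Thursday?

Check each year's weekday for January 25 and June 20:
  1844: Thu/Thu  1845: Sat/Fri  1846: Sun/Sat  1847: Mon/Sun  1848: Tue/Tue  1849: Thu/Wed  1850: Fri/Thu ✓  1851: Sat/Fri  1852: Sun/Sun  1853: Tue/Mon  1854: Wed/Tue  1855: Thu/Wed  1856: Fri/Fri  1857: Sun/Sat  …(46 more)…  1904: Mon/Mon  1905: Wed/Tue  1906: Thu/Wed  1907: Fri/Thu ✓  1908: Sat/Sat  1909: Mon/Sun  1910: Tue/Mon  1911: Wed/Tue  1912: Thu/Thu  1913: Sat/Fri  1914: Sun/Sat  1915: Mon/Sun  1916: Tue/Tue  1917: Thu/Wed
Both conditions hold in: 1850, 1861, 1867, 1878, 1889, 1895, 1901, 1907 — 8.

8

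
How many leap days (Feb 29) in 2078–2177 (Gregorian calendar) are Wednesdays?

4

Leap years in 2078–2177: 24 of them.
Feb 29 weekday advances by 5 (mod 7) from one leap year to the next four years later (or differs when a century non-leap intervenes).
Leap-day weekdays: 2080:Thu 2084:Tue 2088:Sun 2092:Fri 2096:Wed✓ 2104:Fri 2108:Wed✓ 2112:Mon 2116:Sat 2120:Thu 2124:Tue 2128:Sun 2132:Fri 2136:Wed✓ 2140:Mon 2144:Sat 2148:Thu 2152:Tue 2156:Sun 2160:Fri 2164:Wed✓ 2168:Mon 2172:Sat 2176:Thu
Wednesday: 2096, 2108, 2136, 2164 → 4.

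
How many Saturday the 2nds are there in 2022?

Check the 2nd of each month of 2022: Jan 2: Sun, Feb 2: Wed, Mar 2: Wed, Apr 2: Sat, May 2: Mon, Jun 2: Thu, Jul 2: Sat, Aug 2: Tue, Sep 2: Fri, Oct 2: Sun, Nov 2: Wed, Dec 2: Fri.
Saturday occurs in April, July — 2 months.

2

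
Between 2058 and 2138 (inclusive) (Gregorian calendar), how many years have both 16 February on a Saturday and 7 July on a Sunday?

9

Check each year's weekday for 16 February and 7 July:
  2058: Sat/Sun ✓  2059: Sun/Mon  2060: Mon/Wed  2061: Wed/Thu  2062: Thu/Fri  2063: Fri/Sat  2064: Sat/Mon  2065: Mon/Tue  2066: Tue/Wed  2067: Wed/Thu  2068: Thu/Sat  2069: Sat/Sun ✓  2070: Sun/Mon  2071: Mon/Tue  …(53 more)…  2125: Fri/Sat  2126: Sat/Sun ✓  2127: Sun/Mon  2128: Mon/Wed  2129: Wed/Thu  2130: Thu/Fri  2131: Fri/Sat  2132: Sat/Mon  2133: Mon/Tue  2134: Tue/Wed  2135: Wed/Thu  2136: Thu/Sat  2137: Sat/Sun ✓  2138: Sun/Mon
Both conditions hold in: 2058, 2069, 2075, 2086, 2097, 2109, 2115, 2126, 2137 — 9.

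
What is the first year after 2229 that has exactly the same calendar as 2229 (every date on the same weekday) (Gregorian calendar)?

Two years share a calendar iff Jan 1 falls on the same weekday and both are leap or both are common. 2229: Jan 1 is Thursday, common year.
2230: Jan 1 Friday, common
2231: Jan 1 Saturday, common
2232: Jan 1 Sunday, leap
2233: Jan 1 Tuesday, common
2234: Jan 1 Wednesday, common
2235: Jan 1 Thursday, common
2235 matches on both conditions.

2235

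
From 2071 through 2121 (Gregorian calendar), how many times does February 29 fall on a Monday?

2

Leap years in 2071–2121: 12 of them.
Feb 29 weekday advances by 5 (mod 7) from one leap year to the next four years later (or differs when a century non-leap intervenes).
Leap-day weekdays: 2072:Mon✓ 2076:Sat 2080:Thu 2084:Tue 2088:Sun 2092:Fri 2096:Wed 2104:Fri 2108:Wed 2112:Mon✓ 2116:Sat 2120:Thu
Monday: 2072, 2112 → 2.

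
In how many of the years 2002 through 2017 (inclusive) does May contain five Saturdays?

7

May has 31 days; it has five Saturdays when Saturday falls among the first (month-length − 28) days — i.e. when May 1 is one of Saturday/Friday/Thursday.
May 1 by year: 2002:Wed 2003:Thu✓ 2004:Sat✓ 2005:Sun 2006:Mon 2007:Tue 2008:Thu✓ 2009:Fri✓ 2010:Sat✓ 2011:Sun 2012:Tue 2013:Wed 2014:Thu✓ 2015:Fri✓ 2016:Sun 2017:Mon
Years with five Saturdays: 2003, 2004, 2008, 2009, 2010, 2014, 2015 → 7.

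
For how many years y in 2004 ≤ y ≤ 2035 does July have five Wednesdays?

July has 31 days; it has five Wednesdays when Wednesday falls among the first (month-length − 28) days — i.e. when July 1 is one of Wednesday/Tuesday/Monday.
July 1 by year: 2004:Thu 2005:Fri 2006:Sat 2007:Sun 2008:Tue✓ 2009:Wed✓ 2010:Thu 2011:Fri 2012:Sun 2013:Mon✓ 2014:Tue✓ 2015:Wed✓ 2016:Fri 2017:Sat 2018:Sun 2019:Mon✓ 2020:Wed✓ 2021:Thu 2022:Fri 2023:Sat 2024:Mon✓ 2025:Tue✓ 2026:Wed✓ 2027:Thu 2028:Sat 2029:Sun 2030:Mon✓ 2031:Tue✓ 2032:Thu 2033:Fri 2034:Sat 2035:Sun
Years with five Wednesdays: 2008, 2009, 2013, 2014, 2015, 2019, 2020, 2024, 2025, 2026, 2030, 2031 → 12.

12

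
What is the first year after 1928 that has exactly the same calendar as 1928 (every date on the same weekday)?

Two years share a calendar iff Jan 1 falls on the same weekday and both are leap or both are common. 1928: Jan 1 is Sunday, leap year.
1929: Jan 1 Tuesday, common
1930: Jan 1 Wednesday, common
1931: Jan 1 Thursday, common
1932: Jan 1 Friday, leap
1933: Jan 1 Sunday, common
1934: Jan 1 Monday, common
1935: Jan 1 Tuesday, common
1936: Jan 1 Wednesday, leap
1937: Jan 1 Friday, common
1938: Jan 1 Saturday, common
1939: Jan 1 Sunday, common
1940: Jan 1 Monday, leap
1941: Jan 1 Wednesday, common
1942: Jan 1 Thursday, common
1943: Jan 1 Friday, common
1944: Jan 1 Saturday, leap
1945: Jan 1 Monday, common
1946: Jan 1 Tuesday, common
1947: Jan 1 Wednesday, common
1948: Jan 1 Thursday, leap
1949: Jan 1 Saturday, common
1950: Jan 1 Sunday, common
1951: Jan 1 Monday, common
1952: Jan 1 Tuesday, leap
1953: Jan 1 Thursday, common
1954: Jan 1 Friday, common
1955: Jan 1 Saturday, common
1956: Jan 1 Sunday, leap
1956 matches on both conditions.

1956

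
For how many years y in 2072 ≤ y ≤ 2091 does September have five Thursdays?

6

September has 30 days; it has five Thursdays when Thursday falls among the first (month-length − 28) days — i.e. when September 1 is one of Thursday/Wednesday.
September 1 by year: 2072:Thu✓ 2073:Fri 2074:Sat 2075:Sun 2076:Tue 2077:Wed✓ 2078:Thu✓ 2079:Fri 2080:Sun 2081:Mon 2082:Tue 2083:Wed✓ 2084:Fri 2085:Sat 2086:Sun 2087:Mon 2088:Wed✓ 2089:Thu✓ 2090:Fri 2091:Sat
Years with five Thursdays: 2072, 2077, 2078, 2083, 2088, 2089 → 6.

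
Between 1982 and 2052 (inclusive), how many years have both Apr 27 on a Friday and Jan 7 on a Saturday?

3

Check each year's weekday for Apr 27 and Jan 7:
  1982: Tue/Thu  1983: Wed/Fri  1984: Fri/Sat ✓  1985: Sat/Mon  1986: Sun/Tue  1987: Mon/Wed  1988: Wed/Thu  1989: Thu/Sat  1990: Fri/Sun  1991: Sat/Mon  1992: Mon/Tue  1993: Tue/Thu  1994: Wed/Fri  1995: Thu/Sat  …(43 more)…  2039: Wed/Fri  2040: Fri/Sat ✓  2041: Sat/Mon  2042: Sun/Tue  2043: Mon/Wed  2044: Wed/Thu  2045: Thu/Sat  2046: Fri/Sun  2047: Sat/Mon  2048: Mon/Tue  2049: Tue/Thu  2050: Wed/Fri  2051: Thu/Sat  2052: Sat/Sun
Both conditions hold in: 1984, 2012, 2040 — 3.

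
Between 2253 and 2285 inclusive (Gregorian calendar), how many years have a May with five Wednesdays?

14

May has 31 days; it has five Wednesdays when Wednesday falls among the first (month-length − 28) days — i.e. when May 1 is one of Wednesday/Tuesday/Monday.
May 1 by year: 2253:Sun 2254:Mon✓ 2255:Tue✓ 2256:Thu 2257:Fri 2258:Sat 2259:Sun 2260:Tue✓ 2261:Wed✓ 2262:Thu 2263:Fri 2264:Sun 2265:Mon✓ 2266:Tue✓ 2267:Wed✓ …(3 more)… 2271:Mon✓ 2272:Wed✓ 2273:Thu 2274:Fri 2275:Sat 2276:Mon✓ 2277:Tue✓ 2278:Wed✓ 2279:Thu 2280:Sat 2281:Sun 2282:Mon✓ 2283:Tue✓ 2284:Thu 2285:Fri
Years with five Wednesdays: 2254, 2255, 2260, 2261, 2265, 2266, 2267, 2271, 2272, 2276, 2277, 2278, 2282, 2283 → 14.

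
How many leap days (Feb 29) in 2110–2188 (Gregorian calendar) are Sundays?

Leap years in 2110–2188: 20 of them.
Feb 29 weekday advances by 5 (mod 7) from one leap year to the next four years later (or differs when a century non-leap intervenes).
Leap-day weekdays: 2112:Mon 2116:Sat 2120:Thu 2124:Tue 2128:Sun✓ 2132:Fri 2136:Wed 2140:Mon 2144:Sat 2148:Thu 2152:Tue 2156:Sun✓ 2160:Fri 2164:Wed 2168:Mon 2172:Sat 2176:Thu 2180:Tue 2184:Sun✓ 2188:Fri
Sunday: 2128, 2156, 2184 → 3.

3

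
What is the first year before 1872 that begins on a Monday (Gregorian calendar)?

1866

Jan 1 advances by 2 weekdays after a leap year and by 1 after a common year.
1872: Jan 1 is Monday (leap).
1871: Sunday
1870: Saturday
1869: Friday
1868: Wednesday (leap)
1867: Tuesday
1866: Monday
1866 begins on a Monday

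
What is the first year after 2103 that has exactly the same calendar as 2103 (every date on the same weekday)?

Two years share a calendar iff Jan 1 falls on the same weekday and both are leap or both are common. 2103: Jan 1 is Monday, common year.
2104: Jan 1 Tuesday, leap
2105: Jan 1 Thursday, common
2106: Jan 1 Friday, common
2107: Jan 1 Saturday, common
2108: Jan 1 Sunday, leap
2109: Jan 1 Tuesday, common
2110: Jan 1 Wednesday, common
2111: Jan 1 Thursday, common
2112: Jan 1 Friday, leap
2113: Jan 1 Sunday, common
2114: Jan 1 Monday, common
2114 matches on both conditions.

2114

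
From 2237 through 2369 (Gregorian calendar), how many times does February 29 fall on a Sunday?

4

Leap years in 2237–2369: 32 of them.
Feb 29 weekday advances by 5 (mod 7) from one leap year to the next four years later (or differs when a century non-leap intervenes).
Leap-day weekdays: 2240:Sat 2244:Thu 2248:Tue 2252:Sun✓ 2256:Fri 2260:Wed 2264:Mon 2268:Sat 2272:Thu 2276:Tue 2280:Sun✓ 2284:Fri 2288:Wed …(6 more)… 2320:Sun✓ 2324:Fri 2328:Wed 2332:Mon 2336:Sat 2340:Thu 2344:Tue 2348:Sun✓ 2352:Fri 2356:Wed 2360:Mon 2364:Sat 2368:Thu
Sunday: 2252, 2280, 2320, 2348 → 4.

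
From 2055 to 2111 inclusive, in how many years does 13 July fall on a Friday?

Track 13 July's weekday year by year (advancing +1, or +2 across a Feb 29):
  2055: Tue  2056: Thu (+2)  2057: Fri (+1) ✓  2058: Sat (+1)  2059: Sun (+1)
  2060: Tue (+2)  2061: Wed (+1)  2062: Thu (+1)  2063: Fri (+1) ✓  2064: Sun (+2)
  2065: Mon (+1)  2066: Tue (+1)  2067: Wed (+1)  2068: Fri (+2) ✓  … (29 more years) …
  2098: Sun (+1)  2099: Mon (+1)  2100: Tue (+1)  2101: Wed (+1)  2102: Thu (+1)
  2103: Fri (+1) ✓  2104: Sun (+2)  2105: Mon (+1)  2106: Tue (+1)  2107: Wed (+1)
  2108: Fri (+2) ✓  2109: Sat (+1)  2110: Sun (+1)  2111: Mon (+1)
Friday years: 2057, 2063, 2068, 2074, 2085, 2091, 2096, 2103, 2108 — 9 in total.

9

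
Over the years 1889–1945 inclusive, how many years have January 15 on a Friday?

Track January 15's weekday year by year (advancing +1, or +2 across a Feb 29):
  1889: Tue  1890: Wed (+1)  1891: Thu (+1)  1892: Fri (+1) ✓  1893: Sun (+2)
  1894: Mon (+1)  1895: Tue (+1)  1896: Wed (+1)  1897: Fri (+2) ✓  1898: Sat (+1)
  1899: Sun (+1)  1900: Mon (+1)  1901: Tue (+1)  1902: Wed (+1)  … (29 more years) …
  1932: Fri (+1) ✓  1933: Sun (+2)  1934: Mon (+1)  1935: Tue (+1)  1936: Wed (+1)
  1937: Fri (+2) ✓  1938: Sat (+1)  1939: Sun (+1)  1940: Mon (+1)  1941: Wed (+2)
  1942: Thu (+1)  1943: Fri (+1) ✓  1944: Sat (+1)  1945: Mon (+2)
Friday years: 1892, 1897, 1904, 1909, 1915, 1926, 1932, 1937, 1943 — 9 in total.

9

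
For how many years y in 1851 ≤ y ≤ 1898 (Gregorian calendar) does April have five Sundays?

13

April has 30 days; it has five Sundays when Sunday falls among the first (month-length − 28) days — i.e. when April 1 is one of Sunday/Saturday.
April 1 by year: 1851:Tue 1852:Thu 1853:Fri 1854:Sat✓ 1855:Sun✓ 1856:Tue 1857:Wed 1858:Thu 1859:Fri 1860:Sun✓ 1861:Mon 1862:Tue 1863:Wed 1864:Fri 1865:Sat✓ …(18 more)… 1884:Tue 1885:Wed 1886:Thu 1887:Fri 1888:Sun✓ 1889:Mon 1890:Tue 1891:Wed 1892:Fri 1893:Sat✓ 1894:Sun✓ 1895:Mon 1896:Wed 1897:Thu 1898:Fri
Years with five Sundays: 1854, 1855, 1860, 1865, 1866, 1871, 1876, 1877, 1882, 1883, 1888, 1893, 1894 → 13.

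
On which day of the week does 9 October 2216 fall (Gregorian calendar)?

January 1, 2216 is a Monday.
October 9 is day 283 of the year, i.e. 282 days after Jan 1.
282 mod 7 = 2, so advance 2 weekdays from Monday: Wednesday.

Wednesday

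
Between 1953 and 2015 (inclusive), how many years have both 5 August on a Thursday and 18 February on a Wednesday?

Check each year's weekday for 5 August and 18 February:
  1953: Wed/Wed  1954: Thu/Thu  1955: Fri/Fri  1956: Sun/Sat  1957: Mon/Mon  1958: Tue/Tue  1959: Wed/Wed  1960: Fri/Thu  1961: Sat/Sat  1962: Sun/Sun  1963: Mon/Mon  1964: Wed/Tue  1965: Thu/Thu  1966: Fri/Fri  …(35 more)…  2002: Mon/Mon  2003: Tue/Tue  2004: Thu/Wed ✓  2005: Fri/Fri  2006: Sat/Sat  2007: Sun/Sun  2008: Tue/Mon  2009: Wed/Wed  2010: Thu/Thu  2011: Fri/Fri  2012: Sun/Sat  2013: Mon/Mon  2014: Tue/Tue  2015: Wed/Wed
Both conditions hold in: 1976, 2004 — 2.

2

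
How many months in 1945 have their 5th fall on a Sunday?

Check the 5th of each month of 1945: Jan 5: Fri, Feb 5: Mon, Mar 5: Mon, Apr 5: Thu, May 5: Sat, Jun 5: Tue, Jul 5: Thu, Aug 5: Sun, Sep 5: Wed, Oct 5: Fri, Nov 5: Mon, Dec 5: Wed.
Sunday occurs in August — 1 month.

1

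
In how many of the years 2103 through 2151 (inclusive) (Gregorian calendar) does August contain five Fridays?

August has 31 days; it has five Fridays when Friday falls among the first (month-length − 28) days — i.e. when August 1 is one of Friday/Thursday/Wednesday.
August 1 by year: 2103:Wed✓ 2104:Fri✓ 2105:Sat 2106:Sun 2107:Mon 2108:Wed✓ 2109:Thu✓ 2110:Fri✓ 2111:Sat 2112:Mon 2113:Tue 2114:Wed✓ 2115:Thu✓ 2116:Sat 2117:Sun …(19 more)… 2137:Thu✓ 2138:Fri✓ 2139:Sat 2140:Mon 2141:Tue 2142:Wed✓ 2143:Thu✓ 2144:Sat 2145:Sun 2146:Mon 2147:Tue 2148:Thu✓ 2149:Fri✓ 2150:Sat 2151:Sun
Years with five Fridays: 2103, 2104, 2108, 2109, 2110, 2114, 2115, 2120, 2121, 2125, 2126, 2127, 2131, 2132, 2136, 2137, 2138, 2142, 2143, 2148, 2149 → 21.

21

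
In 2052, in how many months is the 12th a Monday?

2

Check the 12th of each month of 2052: Jan 12: Fri, Feb 12: Mon, Mar 12: Tue, Apr 12: Fri, May 12: Sun, Jun 12: Wed, Jul 12: Fri, Aug 12: Mon, Sep 12: Thu, Oct 12: Sat, Nov 12: Tue, Dec 12: Thu.
Monday occurs in February, August — 2 months.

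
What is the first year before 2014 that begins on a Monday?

Jan 1 advances by 2 weekdays after a leap year and by 1 after a common year.
2014: Jan 1 is Wednesday.
2013: Tuesday
2012: Sunday (leap)
2011: Saturday
2010: Friday
2009: Thursday
2008: Tuesday (leap)
2007: Monday
2007 begins on a Monday

2007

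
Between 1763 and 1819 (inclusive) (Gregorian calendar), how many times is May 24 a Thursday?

Track May 24's weekday year by year (advancing +1, or +2 across a Feb 29):
  1763: Tue  1764: Thu (+2) ✓  1765: Fri (+1)  1766: Sat (+1)  1767: Sun (+1)
  1768: Tue (+2)  1769: Wed (+1)  1770: Thu (+1) ✓  1771: Fri (+1)  1772: Sun (+2)
  1773: Mon (+1)  1774: Tue (+1)  1775: Wed (+1)  1776: Fri (+2)  … (29 more years) …
  1806: Sat (+1)  1807: Sun (+1)  1808: Tue (+2)  1809: Wed (+1)  1810: Thu (+1) ✓
  1811: Fri (+1)  1812: Sun (+2)  1813: Mon (+1)  1814: Tue (+1)  1815: Wed (+1)
  1816: Fri (+2)  1817: Sat (+1)  1818: Sun (+1)  1819: Mon (+1)
Thursday years: 1764, 1770, 1781, 1787, 1792, 1798, 1804, 1810 — 8 in total.

8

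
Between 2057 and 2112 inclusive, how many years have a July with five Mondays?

22

July has 31 days; it has five Mondays when Monday falls among the first (month-length − 28) days — i.e. when July 1 is one of Monday/Sunday/Saturday.
July 1 by year: 2057:Sun✓ 2058:Mon✓ 2059:Tue 2060:Thu 2061:Fri 2062:Sat✓ 2063:Sun✓ 2064:Tue 2065:Wed 2066:Thu 2067:Fri 2068:Sun✓ 2069:Mon✓ 2070:Tue 2071:Wed …(26 more)… 2098:Tue 2099:Wed 2100:Thu 2101:Fri 2102:Sat✓ 2103:Sun✓ 2104:Tue 2105:Wed 2106:Thu 2107:Fri 2108:Sun✓ 2109:Mon✓ 2110:Tue 2111:Wed 2112:Fri
Years with five Mondays: 2057, 2058, 2062, 2063, 2068, 2069, 2073, 2074, 2075, 2079, 2080, 2084, 2085, 2086, 2090, 2091, 2096, 2097, 2102, 2103, 2108, 2109 → 22.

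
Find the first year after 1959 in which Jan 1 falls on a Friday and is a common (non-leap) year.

1965

Jan 1 advances by 2 weekdays after a leap year and by 1 after a common year.
1959: Jan 1 is Thursday.
1960: Friday (leap)
1961: Sunday
1962: Monday
1963: Tuesday
1964: Wednesday (leap)
1965: Friday
1965 begins on a Friday and is a common year.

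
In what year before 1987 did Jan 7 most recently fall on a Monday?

From one year to the next, a fixed date's weekday advances by 1, or by 2 when a Feb 29 lies between the two dates.
1987: January 7 is Wednesday.
1986: Tuesday (−1)
1985: Monday (−1)
Jan 7 falls on a Monday in 1985.

1985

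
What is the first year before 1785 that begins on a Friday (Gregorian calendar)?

Jan 1 advances by 2 weekdays after a leap year and by 1 after a common year.
1785: Jan 1 is Saturday.
1784: Thursday (leap)
1783: Wednesday
1782: Tuesday
1781: Monday
1780: Saturday (leap)
1779: Friday
1779 begins on a Friday

1779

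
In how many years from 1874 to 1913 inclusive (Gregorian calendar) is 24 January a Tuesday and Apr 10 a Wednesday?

Check each year's weekday for 24 January and Apr 10:
  1874: Sat/Fri  1875: Sun/Sat  1876: Mon/Mon  1877: Wed/Tue  1878: Thu/Wed  1879: Fri/Thu  1880: Sat/Sat  1881: Mon/Sun  1882: Tue/Mon  1883: Wed/Tue  1884: Thu/Thu  1885: Sat/Fri  1886: Sun/Sat  1887: Mon/Sun  …(12 more)…  1900: Wed/Tue  1901: Thu/Wed  1902: Fri/Thu  1903: Sat/Fri  1904: Sun/Sun  1905: Tue/Mon  1906: Wed/Tue  1907: Thu/Wed  1908: Fri/Fri  1909: Sun/Sat  1910: Mon/Sun  1911: Tue/Mon  1912: Wed/Wed  1913: Fri/Thu
Both conditions hold in: no year — 0.

0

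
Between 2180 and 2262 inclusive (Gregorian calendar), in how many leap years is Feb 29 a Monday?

Leap years in 2180–2262: 20 of them.
Feb 29 weekday advances by 5 (mod 7) from one leap year to the next four years later (or differs when a century non-leap intervenes).
Leap-day weekdays: 2180:Tue 2184:Sun 2188:Fri 2192:Wed 2196:Mon✓ 2204:Wed 2208:Mon✓ 2212:Sat 2216:Thu 2220:Tue 2224:Sun 2228:Fri 2232:Wed 2236:Mon✓ 2240:Sat 2244:Thu 2248:Tue 2252:Sun 2256:Fri 2260:Wed
Monday: 2196, 2208, 2236 → 3.

3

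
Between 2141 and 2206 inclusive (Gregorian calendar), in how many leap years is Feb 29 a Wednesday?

Leap years in 2141–2206: 15 of them.
Feb 29 weekday advances by 5 (mod 7) from one leap year to the next four years later (or differs when a century non-leap intervenes).
Leap-day weekdays: 2144:Sat 2148:Thu 2152:Tue 2156:Sun 2160:Fri 2164:Wed✓ 2168:Mon 2172:Sat 2176:Thu 2180:Tue 2184:Sun 2188:Fri 2192:Wed✓ 2196:Mon 2204:Wed✓
Wednesday: 2164, 2192, 2204 → 3.

3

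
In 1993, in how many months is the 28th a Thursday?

Check the 28th of each month of 1993: Jan 28: Thu, Feb 28: Sun, Mar 28: Sun, Apr 28: Wed, May 28: Fri, Jun 28: Mon, Jul 28: Wed, Aug 28: Sat, Sep 28: Tue, Oct 28: Thu, Nov 28: Sun, Dec 28: Tue.
Thursday occurs in January, October — 2 months.

2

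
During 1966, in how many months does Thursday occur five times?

4

A month of length L has five Thursdays iff its first Thursday is on day ≤ L−28 (so day 1–3 in a 31-day month, 1–2 in a 30-day month, day 1 in a leap February).
Checking each month of 1966: Jan starts Sat (31d); Feb starts Tue (28d); Mar starts Tue (31d) ✓; Apr starts Fri (30d); May starts Sun (31d); Jun starts Wed (30d) ✓; Jul starts Fri (31d); Aug starts Mon (31d); Sep starts Thu (30d) ✓; Oct starts Sat (31d); Nov starts Tue (30d); Dec starts Thu (31d) ✓.
Five-Thursday months: March, June, September, December → 4.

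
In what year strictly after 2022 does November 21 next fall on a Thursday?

2024

From one year to the next, a fixed date's weekday advances by 1, or by 2 when a Feb 29 lies between the two dates.
2022: November 21 is Monday.
2023: Tuesday (+1)
2024: Thursday (+2)
November 21 falls on a Thursday in 2024.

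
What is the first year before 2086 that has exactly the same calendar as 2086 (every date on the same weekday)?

Two years share a calendar iff Jan 1 falls on the same weekday and both are leap or both are common. 2086: Jan 1 is Tuesday, common year.
2085: Jan 1 Monday, common
2084: Jan 1 Saturday, leap
2083: Jan 1 Friday, common
2082: Jan 1 Thursday, common
2081: Jan 1 Wednesday, common
2080: Jan 1 Monday, leap
2079: Jan 1 Sunday, common
2078: Jan 1 Saturday, common
2077: Jan 1 Friday, common
2076: Jan 1 Wednesday, leap
2075: Jan 1 Tuesday, common
2075 matches on both conditions.

2075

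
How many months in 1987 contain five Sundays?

A month of length L has five Sundays iff its first Sunday is on day ≤ L−28 (so day 1–3 in a 31-day month, 1–2 in a 30-day month, day 1 in a leap February).
Checking each month of 1987: Jan starts Thu (31d); Feb starts Sun (28d); Mar starts Sun (31d) ✓; Apr starts Wed (30d); May starts Fri (31d) ✓; Jun starts Mon (30d); Jul starts Wed (31d); Aug starts Sat (31d) ✓; Sep starts Tue (30d); Oct starts Thu (31d); Nov starts Sun (30d) ✓; Dec starts Tue (31d).
Five-Sunday months: March, May, August, November → 4.

4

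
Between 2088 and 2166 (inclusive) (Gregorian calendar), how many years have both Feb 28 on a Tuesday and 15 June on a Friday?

4

Check each year's weekday for Feb 28 and 15 June:
  2088: Sat/Tue  2089: Mon/Wed  2090: Tue/Thu  2091: Wed/Fri  2092: Thu/Sun  2093: Sat/Mon  2094: Sun/Tue  2095: Mon/Wed  2096: Tue/Fri ✓  2097: Thu/Sat  2098: Fri/Sun  2099: Sat/Mon  2100: Sun/Tue  2101: Mon/Wed  …(51 more)…  2153: Wed/Fri  2154: Thu/Sat  2155: Fri/Sun  2156: Sat/Tue  2157: Mon/Wed  2158: Tue/Thu  2159: Wed/Fri  2160: Thu/Sun  2161: Sat/Mon  2162: Sun/Tue  2163: Mon/Wed  2164: Tue/Fri ✓  2165: Thu/Sat  2166: Fri/Sun
Both conditions hold in: 2096, 2108, 2136, 2164 — 4.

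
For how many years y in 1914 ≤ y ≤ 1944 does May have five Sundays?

May has 31 days; it has five Sundays when Sunday falls among the first (month-length − 28) days — i.e. when May 1 is one of Sunday/Saturday/Friday.
May 1 by year: 1914:Fri✓ 1915:Sat✓ 1916:Mon 1917:Tue 1918:Wed 1919:Thu 1920:Sat✓ 1921:Sun✓ 1922:Mon 1923:Tue 1924:Thu 1925:Fri✓ 1926:Sat✓ 1927:Sun✓ 1928:Tue 1929:Wed 1930:Thu 1931:Fri✓ 1932:Sun✓ 1933:Mon 1934:Tue 1935:Wed 1936:Fri✓ 1937:Sat✓ 1938:Sun✓ 1939:Mon 1940:Wed 1941:Thu 1942:Fri✓ 1943:Sat✓ 1944:Mon
Years with five Sundays: 1914, 1915, 1920, 1921, 1925, 1926, 1927, 1931, 1932, 1936, 1937, 1938, 1942, 1943 → 14.

14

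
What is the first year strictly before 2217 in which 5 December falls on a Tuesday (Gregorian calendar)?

2215

From one year to the next, a fixed date's weekday advances by 1, or by 2 when a Feb 29 lies between the two dates.
2217: December 5 is Friday.
2216: Thursday (−1)
2215: Tuesday (−2)
5 December falls on a Tuesday in 2215.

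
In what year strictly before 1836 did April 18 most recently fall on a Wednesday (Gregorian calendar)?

From one year to the next, a fixed date's weekday advances by 1, or by 2 when a Feb 29 lies between the two dates.
1836: April 18 is Monday.
1835: Saturday (−2)
1834: Friday (−1)
1833: Thursday (−1)
1832: Wednesday (−1)
April 18 falls on a Wednesday in 1832.

1832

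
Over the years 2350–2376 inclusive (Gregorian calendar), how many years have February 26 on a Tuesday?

Track February 26's weekday year by year (advancing +1, or +2 across a Feb 29):
  2350: Sun  2351: Mon (+1)  2352: Tue (+1) ✓  2353: Thu (+2)  2354: Fri (+1)
  2355: Sat (+1)  2356: Sun (+1)  2357: Tue (+2) ✓  2358: Wed (+1)  2359: Thu (+1)
  2360: Fri (+1)  2361: Sun (+2)  2362: Mon (+1)  2363: Tue (+1) ✓  2364: Wed (+1)
  2365: Fri (+2)  2366: Sat (+1)  2367: Sun (+1)  2368: Mon (+1)  2369: Wed (+2)
  2370: Thu (+1)  2371: Fri (+1)  2372: Sat (+1)  2373: Mon (+2)  2374: Tue (+1) ✓
  2375: Wed (+1)  2376: Thu (+1)
Tuesday years: 2352, 2357, 2363, 2374 — 4 in total.

4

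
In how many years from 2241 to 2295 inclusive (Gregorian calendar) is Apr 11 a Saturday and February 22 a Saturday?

Check each year's weekday for Apr 11 and February 22:
  2241: Sun/Mon  2242: Mon/Tue  2243: Tue/Wed  2244: Thu/Thu  2245: Fri/Sat  2246: Sat/Sun  2247: Sun/Mon  2248: Tue/Tue  2249: Wed/Thu  2250: Thu/Fri  2251: Fri/Sat  2252: Sun/Sun  2253: Mon/Tue  2254: Tue/Wed  …(27 more)…  2282: Tue/Wed  2283: Wed/Thu  2284: Fri/Fri  2285: Sat/Sun  2286: Sun/Mon  2287: Mon/Tue  2288: Wed/Wed  2289: Thu/Fri  2290: Fri/Sat  2291: Sat/Sun  2292: Mon/Mon  2293: Tue/Wed  2294: Wed/Thu  2295: Thu/Fri
Both conditions hold in: 2268 — 1.

1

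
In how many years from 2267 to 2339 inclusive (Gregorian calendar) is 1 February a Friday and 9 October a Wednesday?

9

Check each year's weekday for 1 February and 9 October:
  2267: Fri/Wed ✓  2268: Sat/Fri  2269: Mon/Sat  2270: Tue/Sun  2271: Wed/Mon  2272: Thu/Wed  2273: Sat/Thu  2274: Sun/Fri  2275: Mon/Sat  2276: Tue/Mon  2277: Thu/Tue  2278: Fri/Wed ✓  2279: Sat/Thu  2280: Sun/Sat  …(45 more)…  2326: Mon/Sat  2327: Tue/Sun  2328: Wed/Tue  2329: Fri/Wed ✓  2330: Sat/Thu  2331: Sun/Fri  2332: Mon/Sun  2333: Wed/Mon  2334: Thu/Tue  2335: Fri/Wed ✓  2336: Sat/Fri  2337: Mon/Sat  2338: Tue/Sun  2339: Wed/Mon
Both conditions hold in: 2267, 2278, 2289, 2295, 2301, 2307, 2318, 2329, 2335 — 9.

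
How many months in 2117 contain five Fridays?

A month of length L has five Fridays iff its first Friday is on day ≤ L−28 (so day 1–3 in a 31-day month, 1–2 in a 30-day month, day 1 in a leap February).
Checking each month of 2117: Jan starts Fri (31d) ✓; Feb starts Mon (28d); Mar starts Mon (31d); Apr starts Thu (30d) ✓; May starts Sat (31d); Jun starts Tue (30d); Jul starts Thu (31d) ✓; Aug starts Sun (31d); Sep starts Wed (30d); Oct starts Fri (31d) ✓; Nov starts Mon (30d); Dec starts Wed (31d) ✓.
Five-Friday months: January, April, July, October, December → 5.

5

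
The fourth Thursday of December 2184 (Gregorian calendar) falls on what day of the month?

December 1, 2184 is a Wednesday, so the first Thursday is the 2nd.
The fourth Thursday is 2 + 21 = 23.

23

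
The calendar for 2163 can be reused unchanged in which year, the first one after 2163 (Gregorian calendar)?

2174

Two years share a calendar iff Jan 1 falls on the same weekday and both are leap or both are common. 2163: Jan 1 is Saturday, common year.
2164: Jan 1 Sunday, leap
2165: Jan 1 Tuesday, common
2166: Jan 1 Wednesday, common
2167: Jan 1 Thursday, common
2168: Jan 1 Friday, leap
2169: Jan 1 Sunday, common
2170: Jan 1 Monday, common
2171: Jan 1 Tuesday, common
2172: Jan 1 Wednesday, leap
2173: Jan 1 Friday, common
2174: Jan 1 Saturday, common
2174 matches on both conditions.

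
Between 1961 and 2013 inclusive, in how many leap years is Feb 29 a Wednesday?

Leap years in 1961–2013: 13 of them.
Feb 29 weekday advances by 5 (mod 7) from one leap year to the next four years later (or differs when a century non-leap intervenes).
Leap-day weekdays: 1964:Sat 1968:Thu 1972:Tue 1976:Sun 1980:Fri 1984:Wed✓ 1988:Mon 1992:Sat 1996:Thu 2000:Tue 2004:Sun 2008:Fri 2012:Wed✓
Wednesday: 1984, 2012 → 2.

2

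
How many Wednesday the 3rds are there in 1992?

Check the 3rd of each month of 1992: Jan 3: Fri, Feb 3: Mon, Mar 3: Tue, Apr 3: Fri, May 3: Sun, Jun 3: Wed, Jul 3: Fri, Aug 3: Mon, Sep 3: Thu, Oct 3: Sat, Nov 3: Tue, Dec 3: Thu.
Wednesday occurs in June — 1 month.

1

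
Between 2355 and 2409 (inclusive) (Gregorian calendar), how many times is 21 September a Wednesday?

8

Track 21 September's weekday year by year (advancing +1, or +2 across a Feb 29):
  2355: Wed ✓  2356: Fri (+2)  2357: Sat (+1)  2358: Sun (+1)  2359: Mon (+1)
  2360: Wed (+2) ✓  2361: Thu (+1)  2362: Fri (+1)  2363: Sat (+1)  2364: Mon (+2)
  2365: Tue (+1)  2366: Wed (+1) ✓  2367: Thu (+1)  2368: Sat (+2)  … (27 more years) …
  2396: Sat (+2)  2397: Sun (+1)  2398: Mon (+1)  2399: Tue (+1)  2400: Thu (+2)
  2401: Fri (+1)  2402: Sat (+1)  2403: Sun (+1)  2404: Tue (+2)  2405: Wed (+1) ✓
  2406: Thu (+1)  2407: Fri (+1)  2408: Sun (+2)  2409: Mon (+1)
Wednesday years: 2355, 2360, 2366, 2377, 2383, 2388, 2394, 2405 — 8 in total.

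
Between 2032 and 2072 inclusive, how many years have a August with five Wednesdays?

18

August has 31 days; it has five Wednesdays when Wednesday falls among the first (month-length − 28) days — i.e. when August 1 is one of Wednesday/Tuesday/Monday.
August 1 by year: 2032:Sun 2033:Mon✓ 2034:Tue✓ 2035:Wed✓ 2036:Fri 2037:Sat 2038:Sun 2039:Mon✓ 2040:Wed✓ 2041:Thu 2042:Fri 2043:Sat 2044:Mon✓ 2045:Tue✓ 2046:Wed✓ …(11 more)… 2058:Thu 2059:Fri 2060:Sun 2061:Mon✓ 2062:Tue✓ 2063:Wed✓ 2064:Fri 2065:Sat 2066:Sun 2067:Mon✓ 2068:Wed✓ 2069:Thu 2070:Fri 2071:Sat 2072:Mon✓
Years with five Wednesdays: 2033, 2034, 2035, 2039, 2040, 2044, 2045, 2046, 2050, 2051, 2056, 2057, 2061, 2062, 2063, 2067, 2068, 2072 → 18.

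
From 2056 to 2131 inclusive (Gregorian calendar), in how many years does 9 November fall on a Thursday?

11

Track 9 November's weekday year by year (advancing +1, or +2 across a Feb 29):
  2056: Thu ✓  2057: Fri (+1)  2058: Sat (+1)  2059: Sun (+1)  2060: Tue (+2)
  2061: Wed (+1)  2062: Thu (+1) ✓  2063: Fri (+1)  2064: Sun (+2)  2065: Mon (+1)
  2066: Tue (+1)  2067: Wed (+1)  2068: Fri (+2)  2069: Sat (+1)  … (48 more years) …
  2118: Wed (+1)  2119: Thu (+1) ✓  2120: Sat (+2)  2121: Sun (+1)  2122: Mon (+1)
  2123: Tue (+1)  2124: Thu (+2) ✓  2125: Fri (+1)  2126: Sat (+1)  2127: Sun (+1)
  2128: Tue (+2)  2129: Wed (+1)  2130: Thu (+1) ✓  2131: Fri (+1)
Thursday years: 2056, 2062, 2073, 2079, 2084, 2090, 2102, 2113, 2119, 2124, 2130 — 11 in total.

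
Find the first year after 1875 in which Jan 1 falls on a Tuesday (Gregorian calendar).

1878

Jan 1 advances by 2 weekdays after a leap year and by 1 after a common year.
1875: Jan 1 is Friday.
1876: Saturday (leap)
1877: Monday
1878: Tuesday
1878 begins on a Tuesday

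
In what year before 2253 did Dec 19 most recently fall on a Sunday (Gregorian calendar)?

From one year to the next, a fixed date's weekday advances by 1, or by 2 when a Feb 29 lies between the two dates.
2253: December 19 is Monday.
2252: Sunday (−1)
Dec 19 falls on a Sunday in 2252.

2252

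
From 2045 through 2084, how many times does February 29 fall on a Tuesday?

2

Leap years in 2045–2084: 10 of them.
Feb 29 weekday advances by 5 (mod 7) from one leap year to the next four years later (or differs when a century non-leap intervenes).
Leap-day weekdays: 2048:Sat 2052:Thu 2056:Tue✓ 2060:Sun 2064:Fri 2068:Wed 2072:Mon 2076:Sat 2080:Thu 2084:Tue✓
Tuesday: 2056, 2084 → 2.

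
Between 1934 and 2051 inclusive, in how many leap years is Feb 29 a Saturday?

5

Leap years in 1934–2051: 29 of them.
Feb 29 weekday advances by 5 (mod 7) from one leap year to the next four years later (or differs when a century non-leap intervenes).
Leap-day weekdays: 1936:Sat✓ 1940:Thu 1944:Tue 1948:Sun 1952:Fri 1956:Wed 1960:Mon 1964:Sat✓ 1968:Thu 1972:Tue 1976:Sun 1980:Fri 1984:Wed …(3 more)… 2000:Tue 2004:Sun 2008:Fri 2012:Wed 2016:Mon 2020:Sat✓ 2024:Thu 2028:Tue 2032:Sun 2036:Fri 2040:Wed 2044:Mon 2048:Sat✓
Saturday: 1936, 1964, 1992, 2020, 2048 → 5.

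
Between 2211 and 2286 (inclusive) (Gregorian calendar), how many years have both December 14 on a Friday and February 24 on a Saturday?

Check each year's weekday for December 14 and February 24:
  2211: Sat/Sun  2212: Mon/Mon  2213: Tue/Wed  2214: Wed/Thu  2215: Thu/Fri  2216: Sat/Sat  2217: Sun/Mon  2218: Mon/Tue  2219: Tue/Wed  2220: Thu/Thu  2221: Fri/Sat ✓  2222: Sat/Sun  2223: Sun/Mon  2224: Tue/Tue  …(48 more)…  2273: Sun/Mon  2274: Mon/Tue  2275: Tue/Wed  2276: Thu/Thu  2277: Fri/Sat ✓  2278: Sat/Sun  2279: Sun/Mon  2280: Tue/Tue  2281: Wed/Thu  2282: Thu/Fri  2283: Fri/Sat ✓  2284: Sun/Sun  2285: Mon/Tue  2286: Tue/Wed
Both conditions hold in: 2221, 2227, 2238, 2249, 2255, 2266, 2277, 2283 — 8.

8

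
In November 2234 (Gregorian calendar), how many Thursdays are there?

4

November 2234 has 30 days and begins on Saturday.
The first Thursday is November 6.
Thursdays fall on 6, 13, 20, 27 — that's 4.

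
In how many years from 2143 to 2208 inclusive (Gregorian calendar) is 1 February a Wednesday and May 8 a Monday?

6

Check each year's weekday for 1 February and May 8:
  2143: Fri/Wed  2144: Sat/Fri  2145: Mon/Sat  2146: Tue/Sun  2147: Wed/Mon ✓  2148: Thu/Wed  2149: Sat/Thu  2150: Sun/Fri  2151: Mon/Sat  2152: Tue/Mon  2153: Thu/Tue  2154: Fri/Wed  2155: Sat/Thu  2156: Sun/Sat  …(38 more)…  2195: Sun/Fri  2196: Mon/Sun  2197: Wed/Mon ✓  2198: Thu/Tue  2199: Fri/Wed  2200: Sat/Thu  2201: Sun/Fri  2202: Mon/Sat  2203: Tue/Sun  2204: Wed/Tue  2205: Fri/Wed  2206: Sat/Thu  2207: Sun/Fri  2208: Mon/Sun
Both conditions hold in: 2147, 2158, 2169, 2175, 2186, 2197 — 6.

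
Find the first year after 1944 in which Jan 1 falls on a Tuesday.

Jan 1 advances by 2 weekdays after a leap year and by 1 after a common year.
1944: Jan 1 is Saturday (leap).
1945: Monday
1946: Tuesday
1946 begins on a Tuesday

1946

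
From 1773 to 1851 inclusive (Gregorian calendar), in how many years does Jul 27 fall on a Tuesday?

Track Jul 27's weekday year by year (advancing +1, or +2 across a Feb 29):
  1773: Tue ✓  1774: Wed (+1)  1775: Thu (+1)  1776: Sat (+2)  1777: Sun (+1)
  1778: Mon (+1)  1779: Tue (+1) ✓  1780: Thu (+2)  1781: Fri (+1)  1782: Sat (+1)
  1783: Sun (+1)  1784: Tue (+2) ✓  1785: Wed (+1)  1786: Thu (+1)  … (51 more years) …
  1838: Fri (+1)  1839: Sat (+1)  1840: Mon (+2)  1841: Tue (+1) ✓  1842: Wed (+1)
  1843: Thu (+1)  1844: Sat (+2)  1845: Sun (+1)  1846: Mon (+1)  1847: Tue (+1) ✓
  1848: Thu (+2)  1849: Fri (+1)  1850: Sat (+1)  1851: Sun (+1)
Tuesday years: 1773, 1779, 1784, 1790, 1802, 1813, 1819, 1824, 1830, 1841, 1847 — 11 in total.

11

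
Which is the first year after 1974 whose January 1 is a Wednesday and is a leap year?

1992

Jan 1 advances by 2 weekdays after a leap year and by 1 after a common year.
1974: Jan 1 is Tuesday.
1975: Wednesday
1976: Thursday (leap)
1977: Saturday
1978: Sunday
1979: Monday
1980: Tuesday (leap)
1981: Thursday
1982: Friday
1983: Saturday
1984: Sunday (leap)
1985: Tuesday
1986: Wednesday
1987: Thursday
1988: Friday (leap)
1989: Sunday
1990: Monday
1991: Tuesday
1992: Wednesday (leap)
1992 begins on a Wednesday and is a leap year.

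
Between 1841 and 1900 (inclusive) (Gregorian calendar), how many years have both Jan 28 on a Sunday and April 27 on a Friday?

Check each year's weekday for Jan 28 and April 27:
  1841: Thu/Tue  1842: Fri/Wed  1843: Sat/Thu  1844: Sun/Sat  1845: Tue/Sun  1846: Wed/Mon  1847: Thu/Tue  1848: Fri/Thu  1849: Sun/Fri ✓  1850: Mon/Sat  1851: Tue/Sun  1852: Wed/Tue  1853: Fri/Wed  1854: Sat/Thu  …(32 more)…  1887: Fri/Wed  1888: Sat/Fri  1889: Mon/Sat  1890: Tue/Sun  1891: Wed/Mon  1892: Thu/Wed  1893: Sat/Thu  1894: Sun/Fri ✓  1895: Mon/Sat  1896: Tue/Mon  1897: Thu/Tue  1898: Fri/Wed  1899: Sat/Thu  1900: Sun/Fri ✓
Both conditions hold in: 1849, 1855, 1866, 1877, 1883, 1894, 1900 — 7.

7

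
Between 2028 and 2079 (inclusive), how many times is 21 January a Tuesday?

7

Track 21 January's weekday year by year (advancing +1, or +2 across a Feb 29):
  2028: Fri  2029: Sun (+2)  2030: Mon (+1)  2031: Tue (+1) ✓  2032: Wed (+1)
  2033: Fri (+2)  2034: Sat (+1)  2035: Sun (+1)  2036: Mon (+1)  2037: Wed (+2)
  2038: Thu (+1)  2039: Fri (+1)  2040: Sat (+1)  2041: Mon (+2)  … (24 more years) …
  2066: Thu (+1)  2067: Fri (+1)  2068: Sat (+1)  2069: Mon (+2)  2070: Tue (+1) ✓
  2071: Wed (+1)  2072: Thu (+1)  2073: Sat (+2)  2074: Sun (+1)  2075: Mon (+1)
  2076: Tue (+1) ✓  2077: Thu (+2)  2078: Fri (+1)  2079: Sat (+1)
Tuesday years: 2031, 2042, 2048, 2053, 2059, 2070, 2076 — 7 in total.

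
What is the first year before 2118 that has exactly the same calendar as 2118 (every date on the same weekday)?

2107

Two years share a calendar iff Jan 1 falls on the same weekday and both are leap or both are common. 2118: Jan 1 is Saturday, common year.
2117: Jan 1 Friday, common
2116: Jan 1 Wednesday, leap
2115: Jan 1 Tuesday, common
2114: Jan 1 Monday, common
2113: Jan 1 Sunday, common
2112: Jan 1 Friday, leap
2111: Jan 1 Thursday, common
2110: Jan 1 Wednesday, common
2109: Jan 1 Tuesday, common
2108: Jan 1 Sunday, leap
2107: Jan 1 Saturday, common
2107 matches on both conditions.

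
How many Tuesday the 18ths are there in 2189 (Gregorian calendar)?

Check the 18th of each month of 2189: Jan 18: Sun, Feb 18: Wed, Mar 18: Wed, Apr 18: Sat, May 18: Mon, Jun 18: Thu, Jul 18: Sat, Aug 18: Tue, Sep 18: Fri, Oct 18: Sun, Nov 18: Wed, Dec 18: Fri.
Tuesday occurs in August — 1 month.

1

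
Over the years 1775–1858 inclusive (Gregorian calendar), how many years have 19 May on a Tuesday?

12

Track 19 May's weekday year by year (advancing +1, or +2 across a Feb 29):
  1775: Fri  1776: Sun (+2)  1777: Mon (+1)  1778: Tue (+1) ✓  1779: Wed (+1)
  1780: Fri (+2)  1781: Sat (+1)  1782: Sun (+1)  1783: Mon (+1)  1784: Wed (+2)
  1785: Thu (+1)  1786: Fri (+1)  1787: Sat (+1)  1788: Mon (+2)  … (56 more years) …
  1845: Mon (+1)  1846: Tue (+1) ✓  1847: Wed (+1)  1848: Fri (+2)  1849: Sat (+1)
  1850: Sun (+1)  1851: Mon (+1)  1852: Wed (+2)  1853: Thu (+1)  1854: Fri (+1)
  1855: Sat (+1)  1856: Mon (+2)  1857: Tue (+1) ✓  1858: Wed (+1)
Tuesday years: 1778, 1789, 1795, 1801, 1807, 1812, 1818, 1829, 1835, 1840, 1846, 1857 — 12 in total.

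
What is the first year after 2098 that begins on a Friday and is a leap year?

2112

Jan 1 advances by 2 weekdays after a leap year and by 1 after a common year.
2098: Jan 1 is Wednesday.
2099: Thursday
2100: Friday
2101: Saturday
2102: Sunday
2103: Monday
2104: Tuesday (leap)
2105: Thursday
2106: Friday
2107: Saturday
2108: Sunday (leap)
2109: Tuesday
2110: Wednesday
2111: Thursday
2112: Friday (leap)
2112 begins on a Friday and is a leap year.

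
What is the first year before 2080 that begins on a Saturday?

Jan 1 advances by 2 weekdays after a leap year and by 1 after a common year.
2080: Jan 1 is Monday (leap).
2079: Sunday
2078: Saturday
2078 begins on a Saturday

2078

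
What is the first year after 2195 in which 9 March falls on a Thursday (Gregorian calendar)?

From one year to the next, a fixed date's weekday advances by 1, or by 2 when a Feb 29 lies between the two dates.
2195: March 9 is Monday.
2196: Wednesday (+2)
2197: Thursday (+1)
9 March falls on a Thursday in 2197.

2197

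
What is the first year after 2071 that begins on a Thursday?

Jan 1 advances by 2 weekdays after a leap year and by 1 after a common year.
2071: Jan 1 is Thursday.
2072: Friday (leap)
2073: Sunday
2074: Monday
2075: Tuesday
2076: Wednesday (leap)
2077: Friday
2078: Saturday
2079: Sunday
2080: Monday (leap)
2081: Wednesday
2082: Thursday
2082 begins on a Thursday

2082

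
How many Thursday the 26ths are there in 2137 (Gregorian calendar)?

2

Check the 26th of each month of 2137: Jan 26: Sat, Feb 26: Tue, Mar 26: Tue, Apr 26: Fri, May 26: Sun, Jun 26: Wed, Jul 26: Fri, Aug 26: Mon, Sep 26: Thu, Oct 26: Sat, Nov 26: Tue, Dec 26: Thu.
Thursday occurs in September, December — 2 months.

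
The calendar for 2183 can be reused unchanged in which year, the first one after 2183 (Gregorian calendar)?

Two years share a calendar iff Jan 1 falls on the same weekday and both are leap or both are common. 2183: Jan 1 is Wednesday, common year.
2184: Jan 1 Thursday, leap
2185: Jan 1 Saturday, common
2186: Jan 1 Sunday, common
2187: Jan 1 Monday, common
2188: Jan 1 Tuesday, leap
2189: Jan 1 Thursday, common
2190: Jan 1 Friday, common
2191: Jan 1 Saturday, common
2192: Jan 1 Sunday, leap
2193: Jan 1 Tuesday, common
2194: Jan 1 Wednesday, common
2194 matches on both conditions.

2194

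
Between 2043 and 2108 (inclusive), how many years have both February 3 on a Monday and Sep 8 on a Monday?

Check each year's weekday for February 3 and Sep 8:
  2043: Tue/Tue  2044: Wed/Thu  2045: Fri/Fri  2046: Sat/Sat  2047: Sun/Sun  2048: Mon/Tue  2049: Wed/Wed  2050: Thu/Thu  2051: Fri/Fri  2052: Sat/Sun  2053: Mon/Mon ✓  2054: Tue/Tue  2055: Wed/Wed  2056: Thu/Fri  …(38 more)…  2095: Thu/Thu  2096: Fri/Sat  2097: Sun/Sun  2098: Mon/Mon ✓  2099: Tue/Tue  2100: Wed/Wed  2101: Thu/Thu  2102: Fri/Fri  2103: Sat/Sat  2104: Sun/Mon  2105: Tue/Tue  2106: Wed/Wed  2107: Thu/Thu  2108: Fri/Sat
Both conditions hold in: 2053, 2059, 2070, 2081, 2087, 2098 — 6.

6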